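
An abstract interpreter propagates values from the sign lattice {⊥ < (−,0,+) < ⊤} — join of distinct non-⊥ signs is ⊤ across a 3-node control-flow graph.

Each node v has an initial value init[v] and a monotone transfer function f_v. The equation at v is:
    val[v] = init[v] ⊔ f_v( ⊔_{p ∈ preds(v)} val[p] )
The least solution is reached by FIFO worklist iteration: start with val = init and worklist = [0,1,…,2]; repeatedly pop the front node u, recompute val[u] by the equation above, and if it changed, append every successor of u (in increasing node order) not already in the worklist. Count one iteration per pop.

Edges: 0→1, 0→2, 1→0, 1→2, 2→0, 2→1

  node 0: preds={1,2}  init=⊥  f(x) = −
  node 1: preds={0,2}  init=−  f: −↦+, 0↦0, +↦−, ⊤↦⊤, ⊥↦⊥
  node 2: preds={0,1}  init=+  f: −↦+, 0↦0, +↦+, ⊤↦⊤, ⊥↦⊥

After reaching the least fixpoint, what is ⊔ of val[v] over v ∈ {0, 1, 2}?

⊤

Trace (5 dequeues):
  [1] u=0 | in ⊤ | out − | prev ⊥ | push {}
  [2] u=1 | in ⊤ | out ⊤ | prev − | push {0}
  [3] u=2 | in ⊤ | out ⊤ | prev + | push {1}
  [4] u=0 | in ⊤ | out − | ==
  [5] u=1 | in ⊤ | out ⊤ | ==

Converged values:
  [0] −
  [1] ⊤
  [2] ⊤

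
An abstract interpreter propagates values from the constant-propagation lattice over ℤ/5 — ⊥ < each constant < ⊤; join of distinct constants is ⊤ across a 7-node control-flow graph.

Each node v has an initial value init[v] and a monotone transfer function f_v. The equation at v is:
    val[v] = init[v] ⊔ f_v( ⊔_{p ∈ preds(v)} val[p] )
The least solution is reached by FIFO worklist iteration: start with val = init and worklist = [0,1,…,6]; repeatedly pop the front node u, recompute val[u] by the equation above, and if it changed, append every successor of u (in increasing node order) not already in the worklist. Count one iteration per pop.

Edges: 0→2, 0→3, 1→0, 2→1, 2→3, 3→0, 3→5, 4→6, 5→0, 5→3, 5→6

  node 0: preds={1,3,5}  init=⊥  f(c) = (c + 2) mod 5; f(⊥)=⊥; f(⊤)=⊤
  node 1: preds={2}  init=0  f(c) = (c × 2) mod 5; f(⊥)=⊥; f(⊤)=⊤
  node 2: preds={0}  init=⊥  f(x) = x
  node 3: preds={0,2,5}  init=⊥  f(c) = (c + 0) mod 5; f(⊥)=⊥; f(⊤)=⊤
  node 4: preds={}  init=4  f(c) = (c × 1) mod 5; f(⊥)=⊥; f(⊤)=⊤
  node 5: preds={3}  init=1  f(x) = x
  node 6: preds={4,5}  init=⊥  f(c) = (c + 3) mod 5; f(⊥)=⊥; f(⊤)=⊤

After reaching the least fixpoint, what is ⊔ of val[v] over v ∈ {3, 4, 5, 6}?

Iteration log — 10 steps:
  step 1. node 0  ⊔preds=⊤  new=⊤  old=⊥  +wl: 
  step 2. node 1  ⊔preds=⊥  new=0  stable
  step 3. node 2  ⊔preds=⊤  new=⊤  old=⊥  +wl: 1
  step 4. node 3  ⊔preds=⊤  new=⊤  old=⊥  +wl: 0
  step 5. node 4  ⊔preds=⊥  new=4  stable
  step 6. node 5  ⊔preds=⊤  new=⊤  old=1  +wl: 3
  step 7. node 6  ⊔preds=⊤  new=⊤  old=⊥  +wl: 
  step 8. node 1  ⊔preds=⊤  new=⊤  old=0  +wl: 
  step 9. node 0  ⊔preds=⊤  new=⊤  stable
  step 10. node 3  ⊔preds=⊤  new=⊤  stable

Least fixpoint reached:
  node 0: ⊤
  node 1: ⊤
  node 2: ⊤
  node 3: ⊤
  node 4: 4
  node 5: ⊤
  node 6: ⊤

⊤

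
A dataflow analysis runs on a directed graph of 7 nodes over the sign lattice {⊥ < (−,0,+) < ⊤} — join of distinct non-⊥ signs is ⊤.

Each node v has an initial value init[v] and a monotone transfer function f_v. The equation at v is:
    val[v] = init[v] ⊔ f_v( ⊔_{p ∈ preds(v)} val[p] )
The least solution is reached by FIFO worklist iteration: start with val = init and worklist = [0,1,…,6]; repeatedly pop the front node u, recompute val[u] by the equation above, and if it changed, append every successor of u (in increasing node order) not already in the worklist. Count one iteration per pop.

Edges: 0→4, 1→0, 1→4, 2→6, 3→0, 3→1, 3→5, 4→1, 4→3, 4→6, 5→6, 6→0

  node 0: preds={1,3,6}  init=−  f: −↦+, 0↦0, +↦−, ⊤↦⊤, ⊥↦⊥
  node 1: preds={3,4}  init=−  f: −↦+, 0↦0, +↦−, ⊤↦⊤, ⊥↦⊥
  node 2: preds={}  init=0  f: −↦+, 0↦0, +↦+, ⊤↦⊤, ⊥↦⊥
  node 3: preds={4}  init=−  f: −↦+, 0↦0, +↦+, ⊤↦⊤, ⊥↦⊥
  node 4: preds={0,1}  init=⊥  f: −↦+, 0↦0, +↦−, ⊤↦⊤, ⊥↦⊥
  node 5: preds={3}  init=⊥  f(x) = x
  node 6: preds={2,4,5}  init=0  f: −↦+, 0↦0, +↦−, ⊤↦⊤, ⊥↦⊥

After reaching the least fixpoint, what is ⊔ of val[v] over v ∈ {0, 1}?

⊤

Trace (14 dequeues):
  [1] u=0 | in ⊤ | out ⊤ | prev − | push {}
  [2] u=1 | in − | out ⊤ | prev − | push {0}
  [3] u=2 | in ⊥ | out 0 | ==
  [4] u=3 | in ⊥ | out − | ==
  [5] u=4 | in ⊤ | out ⊤ | prev ⊥ | push {1,3}
  [6] u=5 | in − | out − | prev ⊥ | push {}
  [7] u=6 | in ⊤ | out ⊤ | prev 0 | push {}
  [8] u=0 | in ⊤ | out ⊤ | ==
  [9] u=1 | in ⊤ | out ⊤ | ==
  [10] u=3 | in ⊤ | out ⊤ | prev − | push {0,1,5}
  [11] u=0 | in ⊤ | out ⊤ | ==
  [12] u=1 | in ⊤ | out ⊤ | ==
  [13] u=5 | in ⊤ | out ⊤ | prev − | push {6}
  [14] u=6 | in ⊤ | out ⊤ | ==

Converged values:
  [0] ⊤
  [1] ⊤
  [2] 0
  [3] ⊤
  [4] ⊤
  [5] ⊤
  [6] ⊤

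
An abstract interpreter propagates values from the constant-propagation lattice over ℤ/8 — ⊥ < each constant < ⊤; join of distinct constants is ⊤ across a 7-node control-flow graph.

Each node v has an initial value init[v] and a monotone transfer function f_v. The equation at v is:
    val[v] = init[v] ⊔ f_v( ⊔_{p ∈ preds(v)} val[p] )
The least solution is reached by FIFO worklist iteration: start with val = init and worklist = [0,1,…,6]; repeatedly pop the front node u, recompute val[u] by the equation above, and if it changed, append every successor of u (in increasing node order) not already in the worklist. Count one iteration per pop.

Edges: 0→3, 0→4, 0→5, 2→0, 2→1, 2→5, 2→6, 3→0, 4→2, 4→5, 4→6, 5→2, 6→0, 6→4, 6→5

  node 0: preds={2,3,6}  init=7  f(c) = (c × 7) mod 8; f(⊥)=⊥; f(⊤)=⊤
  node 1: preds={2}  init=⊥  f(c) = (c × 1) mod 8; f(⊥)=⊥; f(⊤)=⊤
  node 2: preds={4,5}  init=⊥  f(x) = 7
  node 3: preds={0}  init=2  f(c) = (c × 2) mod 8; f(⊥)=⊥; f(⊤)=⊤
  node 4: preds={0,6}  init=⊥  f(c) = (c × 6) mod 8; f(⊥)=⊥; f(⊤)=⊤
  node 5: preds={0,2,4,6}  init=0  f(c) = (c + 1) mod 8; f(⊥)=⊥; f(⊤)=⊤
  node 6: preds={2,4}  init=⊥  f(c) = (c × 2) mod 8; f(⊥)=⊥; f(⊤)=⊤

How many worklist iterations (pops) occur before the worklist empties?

Worklist (12 pops):
  #1 pop 0: in=2 → ⊤ (was 7); enqueue []
  #2 pop 1: in=⊥ → ⊥ (no change)
  #3 pop 2: in=0 → 7 (was ⊥); enqueue [0,1]
  #4 pop 3: in=⊤ → ⊤ (was 2); enqueue []
  #5 pop 4: in=⊤ → ⊤ (was ⊥); enqueue [2]
  #6 pop 5: in=⊤ → ⊤ (was 0); enqueue []
  #7 pop 6: in=⊤ → ⊤ (was ⊥); enqueue [4,5]
  #8 pop 0: in=⊤ → ⊤ (no change)
  #9 pop 1: in=7 → 7 (was ⊥); enqueue []
  #10 pop 2: in=⊤ → 7 (no change)
  #11 pop 4: in=⊤ → ⊤ (no change)
  #12 pop 5: in=⊤ → ⊤ (no change)

Fixpoint:
  val[0] = ⊤
  val[1] = 7
  val[2] = 7
  val[3] = ⊤
  val[4] = ⊤
  val[5] = ⊤
  val[6] = ⊤

12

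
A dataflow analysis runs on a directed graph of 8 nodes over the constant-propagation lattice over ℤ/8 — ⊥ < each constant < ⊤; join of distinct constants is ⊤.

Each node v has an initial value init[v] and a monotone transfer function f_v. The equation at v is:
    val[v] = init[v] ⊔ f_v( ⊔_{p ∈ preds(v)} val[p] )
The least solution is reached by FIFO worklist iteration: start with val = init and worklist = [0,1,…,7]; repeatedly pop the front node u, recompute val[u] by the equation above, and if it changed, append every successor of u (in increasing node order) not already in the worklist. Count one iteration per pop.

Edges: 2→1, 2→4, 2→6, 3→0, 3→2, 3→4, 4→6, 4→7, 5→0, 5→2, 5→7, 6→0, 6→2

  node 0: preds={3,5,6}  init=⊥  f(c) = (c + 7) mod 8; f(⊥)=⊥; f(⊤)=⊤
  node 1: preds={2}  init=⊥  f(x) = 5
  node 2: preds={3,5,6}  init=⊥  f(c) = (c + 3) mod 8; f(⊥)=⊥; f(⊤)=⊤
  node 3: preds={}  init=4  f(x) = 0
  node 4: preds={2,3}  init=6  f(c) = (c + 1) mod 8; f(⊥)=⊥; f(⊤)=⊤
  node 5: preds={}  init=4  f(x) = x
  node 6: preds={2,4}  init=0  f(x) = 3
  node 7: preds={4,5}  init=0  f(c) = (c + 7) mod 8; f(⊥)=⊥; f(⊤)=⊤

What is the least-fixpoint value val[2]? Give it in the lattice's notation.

Iteration log — 11 steps:
  step 1. node 0  ⊔preds=⊤  new=⊤  old=⊥  +wl: 
  step 2. node 1  ⊔preds=⊥  new=5  old=⊥  +wl: 
  step 3. node 2  ⊔preds=⊤  new=⊤  old=⊥  +wl: 1
  step 4. node 3  ⊔preds=⊥  new=⊤  old=4  +wl: 0,2
  step 5. node 4  ⊔preds=⊤  new=⊤  old=6  +wl: 
  step 6. node 5  ⊔preds=⊥  new=4  stable
  step 7. node 6  ⊔preds=⊤  new=⊤  old=0  +wl: 
  step 8. node 7  ⊔preds=⊤  new=⊤  old=0  +wl: 
  step 9. node 1  ⊔preds=⊤  new=5  stable
  step 10. node 0  ⊔preds=⊤  new=⊤  stable
  step 11. node 2  ⊔preds=⊤  new=⊤  stable

Least fixpoint reached:
  node 0: ⊤
  node 1: 5
  node 2: ⊤
  node 3: ⊤
  node 4: ⊤
  node 5: 4
  node 6: ⊤
  node 7: ⊤

⊤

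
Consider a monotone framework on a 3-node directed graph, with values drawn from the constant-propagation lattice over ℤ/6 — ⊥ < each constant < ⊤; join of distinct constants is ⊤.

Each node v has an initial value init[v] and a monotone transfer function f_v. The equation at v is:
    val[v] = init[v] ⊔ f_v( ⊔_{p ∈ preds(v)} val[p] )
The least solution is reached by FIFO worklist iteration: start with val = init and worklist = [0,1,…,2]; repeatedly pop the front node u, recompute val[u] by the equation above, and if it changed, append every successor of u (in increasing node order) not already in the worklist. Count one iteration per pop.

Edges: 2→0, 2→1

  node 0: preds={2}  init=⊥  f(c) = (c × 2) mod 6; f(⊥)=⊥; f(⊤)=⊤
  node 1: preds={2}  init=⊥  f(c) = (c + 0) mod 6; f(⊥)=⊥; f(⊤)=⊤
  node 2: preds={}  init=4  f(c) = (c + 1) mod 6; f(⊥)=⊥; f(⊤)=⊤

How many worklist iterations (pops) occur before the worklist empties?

Trace (3 dequeues):
  [1] u=0 | in 4 | out 2 | prev ⊥ | push {}
  [2] u=1 | in 4 | out 4 | prev ⊥ | push {}
  [3] u=2 | in ⊥ | out 4 | ==

Converged values:
  [0] 2
  [1] 4
  [2] 4

3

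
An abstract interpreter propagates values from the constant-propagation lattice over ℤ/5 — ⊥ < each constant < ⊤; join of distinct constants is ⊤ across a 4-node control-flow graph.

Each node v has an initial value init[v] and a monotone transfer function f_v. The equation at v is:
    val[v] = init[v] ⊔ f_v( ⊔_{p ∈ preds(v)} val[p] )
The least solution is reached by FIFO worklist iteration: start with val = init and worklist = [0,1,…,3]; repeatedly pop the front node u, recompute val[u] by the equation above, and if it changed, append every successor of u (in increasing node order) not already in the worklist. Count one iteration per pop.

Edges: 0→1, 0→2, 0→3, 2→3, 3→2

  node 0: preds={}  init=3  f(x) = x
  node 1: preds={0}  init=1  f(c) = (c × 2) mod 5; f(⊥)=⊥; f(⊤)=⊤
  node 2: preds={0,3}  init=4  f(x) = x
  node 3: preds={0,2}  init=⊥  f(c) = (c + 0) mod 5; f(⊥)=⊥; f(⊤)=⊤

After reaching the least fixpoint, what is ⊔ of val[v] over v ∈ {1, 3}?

⊤

Iteration log — 5 steps:
  step 1. node 0  ⊔preds=⊥  new=3  stable
  step 2. node 1  ⊔preds=3  new=1  stable
  step 3. node 2  ⊔preds=3  new=⊤  old=4  +wl: 
  step 4. node 3  ⊔preds=⊤  new=⊤  old=⊥  +wl: 2
  step 5. node 2  ⊔preds=⊤  new=⊤  stable

Least fixpoint reached:
  node 0: 3
  node 1: 1
  node 2: ⊤
  node 3: ⊤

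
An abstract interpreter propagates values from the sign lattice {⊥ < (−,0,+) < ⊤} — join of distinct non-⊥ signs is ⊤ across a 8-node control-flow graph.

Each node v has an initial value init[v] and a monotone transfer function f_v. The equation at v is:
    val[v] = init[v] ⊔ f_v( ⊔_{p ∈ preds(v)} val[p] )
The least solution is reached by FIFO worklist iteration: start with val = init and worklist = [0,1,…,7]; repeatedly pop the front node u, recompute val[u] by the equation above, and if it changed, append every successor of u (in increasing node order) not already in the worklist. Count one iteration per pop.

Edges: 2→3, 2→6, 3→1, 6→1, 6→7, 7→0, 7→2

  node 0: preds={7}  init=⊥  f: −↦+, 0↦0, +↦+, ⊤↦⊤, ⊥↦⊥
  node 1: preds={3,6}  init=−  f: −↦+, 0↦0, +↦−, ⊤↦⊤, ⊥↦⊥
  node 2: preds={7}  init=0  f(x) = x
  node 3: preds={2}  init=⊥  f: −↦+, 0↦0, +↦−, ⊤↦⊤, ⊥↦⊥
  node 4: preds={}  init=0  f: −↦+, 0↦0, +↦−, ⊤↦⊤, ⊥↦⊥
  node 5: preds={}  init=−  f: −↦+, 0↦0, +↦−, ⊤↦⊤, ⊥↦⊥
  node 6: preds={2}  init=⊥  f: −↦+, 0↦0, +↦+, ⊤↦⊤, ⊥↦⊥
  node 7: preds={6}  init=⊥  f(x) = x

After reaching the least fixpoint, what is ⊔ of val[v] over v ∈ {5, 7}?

Iteration log — 11 steps:
  step 1. node 0  ⊔preds=⊥  new=⊥  stable
  step 2. node 1  ⊔preds=⊥  new=−  stable
  step 3. node 2  ⊔preds=⊥  new=0  stable
  step 4. node 3  ⊔preds=0  new=0  old=⊥  +wl: 1
  step 5. node 4  ⊔preds=⊥  new=0  stable
  step 6. node 5  ⊔preds=⊥  new=−  stable
  step 7. node 6  ⊔preds=0  new=0  old=⊥  +wl: 
  step 8. node 7  ⊔preds=0  new=0  old=⊥  +wl: 0,2
  step 9. node 1  ⊔preds=0  new=⊤  old=−  +wl: 
  step 10. node 0  ⊔preds=0  new=0  old=⊥  +wl: 
  step 11. node 2  ⊔preds=0  new=0  stable

Least fixpoint reached:
  node 0: 0
  node 1: ⊤
  node 2: 0
  node 3: 0
  node 4: 0
  node 5: −
  node 6: 0
  node 7: 0

⊤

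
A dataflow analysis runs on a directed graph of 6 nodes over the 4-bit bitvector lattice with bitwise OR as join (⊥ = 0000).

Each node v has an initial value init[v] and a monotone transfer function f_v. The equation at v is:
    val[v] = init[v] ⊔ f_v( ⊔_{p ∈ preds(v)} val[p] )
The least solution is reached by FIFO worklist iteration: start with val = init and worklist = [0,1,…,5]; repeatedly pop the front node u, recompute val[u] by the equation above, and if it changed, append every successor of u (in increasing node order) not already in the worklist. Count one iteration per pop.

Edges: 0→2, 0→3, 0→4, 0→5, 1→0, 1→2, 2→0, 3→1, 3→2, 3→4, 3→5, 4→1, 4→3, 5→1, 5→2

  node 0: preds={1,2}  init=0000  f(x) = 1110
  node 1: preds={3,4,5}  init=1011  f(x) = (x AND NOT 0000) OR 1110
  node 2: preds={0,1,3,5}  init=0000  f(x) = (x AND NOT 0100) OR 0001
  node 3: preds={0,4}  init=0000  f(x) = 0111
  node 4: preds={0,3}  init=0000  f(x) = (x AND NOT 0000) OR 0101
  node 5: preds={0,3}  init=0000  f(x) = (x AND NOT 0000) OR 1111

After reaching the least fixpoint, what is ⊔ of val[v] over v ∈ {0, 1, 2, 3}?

1111

Worklist (10 pops):
  #1 pop 0: in=1011 → 1110 (was 0000); enqueue []
  #2 pop 1: in=0000 → 1111 (was 1011); enqueue [0]
  #3 pop 2: in=1111 → 1011 (was 0000); enqueue []
  #4 pop 3: in=1110 → 0111 (was 0000); enqueue [1,2]
  #5 pop 4: in=1111 → 1111 (was 0000); enqueue [3]
  #6 pop 5: in=1111 → 1111 (was 0000); enqueue []
  #7 pop 0: in=1111 → 1110 (no change)
  #8 pop 1: in=1111 → 1111 (no change)
  #9 pop 2: in=1111 → 1011 (no change)
  #10 pop 3: in=1111 → 0111 (no change)

Fixpoint:
  val[0] = 1110
  val[1] = 1111
  val[2] = 1011
  val[3] = 0111
  val[4] = 1111
  val[5] = 1111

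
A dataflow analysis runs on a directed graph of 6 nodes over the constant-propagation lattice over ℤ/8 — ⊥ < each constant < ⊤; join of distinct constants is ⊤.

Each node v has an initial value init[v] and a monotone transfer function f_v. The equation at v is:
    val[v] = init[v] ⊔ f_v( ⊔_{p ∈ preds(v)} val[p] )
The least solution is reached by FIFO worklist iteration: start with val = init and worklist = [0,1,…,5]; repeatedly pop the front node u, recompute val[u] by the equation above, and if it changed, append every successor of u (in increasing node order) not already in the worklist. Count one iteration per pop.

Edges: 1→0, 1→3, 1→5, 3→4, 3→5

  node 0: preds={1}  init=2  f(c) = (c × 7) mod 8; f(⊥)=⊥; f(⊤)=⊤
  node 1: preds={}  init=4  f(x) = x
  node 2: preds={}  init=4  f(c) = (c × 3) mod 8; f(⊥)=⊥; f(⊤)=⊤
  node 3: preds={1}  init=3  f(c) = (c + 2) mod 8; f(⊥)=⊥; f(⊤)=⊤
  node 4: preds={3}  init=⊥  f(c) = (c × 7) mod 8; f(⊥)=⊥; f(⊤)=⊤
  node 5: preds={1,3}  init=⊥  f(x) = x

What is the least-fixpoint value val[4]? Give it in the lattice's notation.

Trace (6 dequeues):
  [1] u=0 | in 4 | out ⊤ | prev 2 | push {}
  [2] u=1 | in ⊥ | out 4 | ==
  [3] u=2 | in ⊥ | out 4 | ==
  [4] u=3 | in 4 | out ⊤ | prev 3 | push {}
  [5] u=4 | in ⊤ | out ⊤ | prev ⊥ | push {}
  [6] u=5 | in ⊤ | out ⊤ | prev ⊥ | push {}

Converged values:
  [0] ⊤
  [1] 4
  [2] 4
  [3] ⊤
  [4] ⊤
  [5] ⊤

⊤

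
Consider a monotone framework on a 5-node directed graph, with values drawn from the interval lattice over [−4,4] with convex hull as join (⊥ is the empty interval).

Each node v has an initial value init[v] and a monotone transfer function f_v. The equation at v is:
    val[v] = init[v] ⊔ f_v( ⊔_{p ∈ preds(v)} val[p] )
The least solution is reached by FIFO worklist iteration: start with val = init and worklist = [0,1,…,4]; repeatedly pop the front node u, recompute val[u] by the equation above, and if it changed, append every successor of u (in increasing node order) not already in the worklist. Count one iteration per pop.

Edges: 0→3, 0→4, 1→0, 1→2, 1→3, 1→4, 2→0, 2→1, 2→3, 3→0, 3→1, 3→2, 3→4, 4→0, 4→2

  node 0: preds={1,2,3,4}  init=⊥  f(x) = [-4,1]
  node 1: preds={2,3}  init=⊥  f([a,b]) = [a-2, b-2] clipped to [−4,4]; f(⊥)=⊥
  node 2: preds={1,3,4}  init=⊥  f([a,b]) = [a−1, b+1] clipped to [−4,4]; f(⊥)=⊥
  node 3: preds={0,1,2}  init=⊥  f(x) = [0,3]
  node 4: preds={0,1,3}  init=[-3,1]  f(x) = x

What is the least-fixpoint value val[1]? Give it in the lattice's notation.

[-4,2]

Trace (16 dequeues):
  [1] u=0 | in [-3,1] | out [-4,1] | prev ⊥ | push {}
  [2] u=1 | in ⊥ | out ⊥ | ==
  [3] u=2 | in [-3,1] | out [-4,2] | prev ⊥ | push {0,1}
  [4] u=3 | in [-4,2] | out [0,3] | prev ⊥ | push {2}
  [5] u=4 | in [-4,3] | out [-4,3] | prev [-3,1] | push {}
  [6] u=0 | in [-4,3] | out [-4,1] | ==
  [7] u=1 | in [-4,3] | out [-4,1] | prev ⊥ | push {0,3,4}
  [8] u=2 | in [-4,3] | out [-4,4] | prev [-4,2] | push {1}
  [9] u=0 | in [-4,4] | out [-4,1] | ==
  [10] u=3 | in [-4,4] | out [0,3] | ==
  [11] u=4 | in [-4,3] | out [-4,3] | ==
  [12] u=1 | in [-4,4] | out [-4,2] | prev [-4,1] | push {0,2,3,4}
  [13] u=0 | in [-4,4] | out [-4,1] | ==
  [14] u=2 | in [-4,3] | out [-4,4] | ==
  [15] u=3 | in [-4,4] | out [0,3] | ==
  [16] u=4 | in [-4,3] | out [-4,3] | ==

Converged values:
  [0] [-4,1]
  [1] [-4,2]
  [2] [-4,4]
  [3] [0,3]
  [4] [-4,3]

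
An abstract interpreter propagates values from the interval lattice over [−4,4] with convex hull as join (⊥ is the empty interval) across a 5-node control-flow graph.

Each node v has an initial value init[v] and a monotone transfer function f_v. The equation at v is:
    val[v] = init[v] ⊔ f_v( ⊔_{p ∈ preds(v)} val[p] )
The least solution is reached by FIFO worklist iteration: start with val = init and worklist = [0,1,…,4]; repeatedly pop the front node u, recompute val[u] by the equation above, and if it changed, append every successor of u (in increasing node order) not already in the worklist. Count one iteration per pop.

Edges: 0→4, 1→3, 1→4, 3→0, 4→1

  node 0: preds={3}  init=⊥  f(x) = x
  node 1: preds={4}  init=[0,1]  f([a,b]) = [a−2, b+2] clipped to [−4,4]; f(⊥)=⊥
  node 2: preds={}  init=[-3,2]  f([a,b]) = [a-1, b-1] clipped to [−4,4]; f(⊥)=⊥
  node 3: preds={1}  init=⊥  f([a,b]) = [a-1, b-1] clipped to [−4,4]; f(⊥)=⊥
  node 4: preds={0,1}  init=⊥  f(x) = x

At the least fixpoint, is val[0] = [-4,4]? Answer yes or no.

Worklist (16 pops):
  #1 pop 0: in=⊥ → ⊥ (no change)
  #2 pop 1: in=⊥ → [0,1] (no change)
  #3 pop 2: in=⊥ → [-3,2] (no change)
  #4 pop 3: in=[0,1] → [-1,0] (was ⊥); enqueue [0]
  #5 pop 4: in=[0,1] → [0,1] (was ⊥); enqueue [1]
  #6 pop 0: in=[-1,0] → [-1,0] (was ⊥); enqueue [4]
  #7 pop 1: in=[0,1] → [-2,3] (was [0,1]); enqueue [3]
  #8 pop 4: in=[-2,3] → [-2,3] (was [0,1]); enqueue [1]
  #9 pop 3: in=[-2,3] → [-3,2] (was [-1,0]); enqueue [0]
  #10 pop 1: in=[-2,3] → [-4,4] (was [-2,3]); enqueue [3,4]
  #11 pop 0: in=[-3,2] → [-3,2] (was [-1,0]); enqueue []
  #12 pop 3: in=[-4,4] → [-4,3] (was [-3,2]); enqueue [0]
  #13 pop 4: in=[-4,4] → [-4,4] (was [-2,3]); enqueue [1]
  #14 pop 0: in=[-4,3] → [-4,3] (was [-3,2]); enqueue [4]
  #15 pop 1: in=[-4,4] → [-4,4] (no change)
  #16 pop 4: in=[-4,4] → [-4,4] (no change)

Fixpoint:
  val[0] = [-4,3]
  val[1] = [-4,4]
  val[2] = [-3,2]
  val[3] = [-4,3]
  val[4] = [-4,4]

no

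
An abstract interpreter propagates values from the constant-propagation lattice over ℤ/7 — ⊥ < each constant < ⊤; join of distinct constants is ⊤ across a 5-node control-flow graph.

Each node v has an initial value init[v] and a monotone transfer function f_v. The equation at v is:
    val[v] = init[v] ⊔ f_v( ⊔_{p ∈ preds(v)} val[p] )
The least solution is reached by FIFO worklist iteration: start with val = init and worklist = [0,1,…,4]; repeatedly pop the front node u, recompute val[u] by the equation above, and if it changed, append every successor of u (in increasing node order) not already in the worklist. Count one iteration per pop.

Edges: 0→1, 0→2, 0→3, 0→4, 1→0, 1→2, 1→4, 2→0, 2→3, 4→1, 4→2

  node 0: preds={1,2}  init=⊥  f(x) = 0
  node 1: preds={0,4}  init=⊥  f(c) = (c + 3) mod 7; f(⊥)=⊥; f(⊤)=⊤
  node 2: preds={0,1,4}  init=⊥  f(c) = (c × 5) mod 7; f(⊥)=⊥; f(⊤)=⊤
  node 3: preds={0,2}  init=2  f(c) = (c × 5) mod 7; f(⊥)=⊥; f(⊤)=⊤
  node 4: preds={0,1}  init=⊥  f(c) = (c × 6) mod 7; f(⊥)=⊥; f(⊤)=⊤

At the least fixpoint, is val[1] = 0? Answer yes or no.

no

Trace (10 dequeues):
  [1] u=0 | in ⊥ | out 0 | prev ⊥ | push {}
  [2] u=1 | in 0 | out 3 | prev ⊥ | push {0}
  [3] u=2 | in ⊤ | out ⊤ | prev ⊥ | push {}
  [4] u=3 | in ⊤ | out ⊤ | prev 2 | push {}
  [5] u=4 | in ⊤ | out ⊤ | prev ⊥ | push {1,2}
  [6] u=0 | in ⊤ | out 0 | ==
  [7] u=1 | in ⊤ | out ⊤ | prev 3 | push {0,4}
  [8] u=2 | in ⊤ | out ⊤ | ==
  [9] u=0 | in ⊤ | out 0 | ==
  [10] u=4 | in ⊤ | out ⊤ | ==

Converged values:
  [0] 0
  [1] ⊤
  [2] ⊤
  [3] ⊤
  [4] ⊤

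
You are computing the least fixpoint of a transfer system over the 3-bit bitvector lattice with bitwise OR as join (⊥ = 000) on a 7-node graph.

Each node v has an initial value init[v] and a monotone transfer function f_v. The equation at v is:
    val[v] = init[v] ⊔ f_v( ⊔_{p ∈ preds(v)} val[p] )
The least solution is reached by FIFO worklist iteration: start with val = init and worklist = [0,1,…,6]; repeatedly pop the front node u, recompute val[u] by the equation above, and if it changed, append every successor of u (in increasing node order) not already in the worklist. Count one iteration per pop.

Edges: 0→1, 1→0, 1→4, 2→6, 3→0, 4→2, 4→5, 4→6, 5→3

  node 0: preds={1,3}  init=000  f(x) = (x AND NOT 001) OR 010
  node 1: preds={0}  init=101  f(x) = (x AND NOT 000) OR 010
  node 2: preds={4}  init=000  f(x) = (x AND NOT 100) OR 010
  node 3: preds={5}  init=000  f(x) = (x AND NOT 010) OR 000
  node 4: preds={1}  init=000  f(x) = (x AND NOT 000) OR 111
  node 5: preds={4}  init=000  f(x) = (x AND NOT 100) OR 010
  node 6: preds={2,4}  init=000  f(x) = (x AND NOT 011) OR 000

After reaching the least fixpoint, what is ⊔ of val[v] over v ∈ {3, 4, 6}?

111

Worklist (12 pops):
  #1 pop 0: in=101 → 110 (was 000); enqueue []
  #2 pop 1: in=110 → 111 (was 101); enqueue [0]
  #3 pop 2: in=000 → 010 (was 000); enqueue []
  #4 pop 3: in=000 → 000 (no change)
  #5 pop 4: in=111 → 111 (was 000); enqueue [2]
  #6 pop 5: in=111 → 011 (was 000); enqueue [3]
  #7 pop 6: in=111 → 100 (was 000); enqueue []
  #8 pop 0: in=111 → 110 (no change)
  #9 pop 2: in=111 → 011 (was 010); enqueue [6]
  #10 pop 3: in=011 → 001 (was 000); enqueue [0]
  #11 pop 6: in=111 → 100 (no change)
  #12 pop 0: in=111 → 110 (no change)

Fixpoint:
  val[0] = 110
  val[1] = 111
  val[2] = 011
  val[3] = 001
  val[4] = 111
  val[5] = 011
  val[6] = 100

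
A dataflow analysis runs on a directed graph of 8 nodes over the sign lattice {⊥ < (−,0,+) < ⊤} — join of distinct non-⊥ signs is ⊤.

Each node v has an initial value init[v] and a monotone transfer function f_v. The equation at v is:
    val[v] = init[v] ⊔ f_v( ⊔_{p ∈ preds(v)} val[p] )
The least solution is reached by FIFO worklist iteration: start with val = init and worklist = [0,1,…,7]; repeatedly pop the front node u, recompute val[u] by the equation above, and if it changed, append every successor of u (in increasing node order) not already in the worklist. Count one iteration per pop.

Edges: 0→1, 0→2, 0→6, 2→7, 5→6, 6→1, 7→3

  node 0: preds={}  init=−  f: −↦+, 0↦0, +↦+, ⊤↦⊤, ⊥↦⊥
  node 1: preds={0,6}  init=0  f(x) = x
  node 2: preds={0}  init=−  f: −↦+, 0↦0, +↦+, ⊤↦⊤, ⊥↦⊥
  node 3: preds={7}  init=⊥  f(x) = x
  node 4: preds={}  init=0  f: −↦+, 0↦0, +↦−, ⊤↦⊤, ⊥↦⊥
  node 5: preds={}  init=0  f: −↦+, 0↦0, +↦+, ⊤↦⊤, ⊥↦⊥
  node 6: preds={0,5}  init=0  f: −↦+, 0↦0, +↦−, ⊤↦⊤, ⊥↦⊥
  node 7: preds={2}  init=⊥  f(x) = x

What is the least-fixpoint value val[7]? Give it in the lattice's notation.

Worklist (10 pops):
  #1 pop 0: in=⊥ → − (no change)
  #2 pop 1: in=⊤ → ⊤ (was 0); enqueue []
  #3 pop 2: in=− → ⊤ (was −); enqueue []
  #4 pop 3: in=⊥ → ⊥ (no change)
  #5 pop 4: in=⊥ → 0 (no change)
  #6 pop 5: in=⊥ → 0 (no change)
  #7 pop 6: in=⊤ → ⊤ (was 0); enqueue [1]
  #8 pop 7: in=⊤ → ⊤ (was ⊥); enqueue [3]
  #9 pop 1: in=⊤ → ⊤ (no change)
  #10 pop 3: in=⊤ → ⊤ (was ⊥); enqueue []

Fixpoint:
  val[0] = −
  val[1] = ⊤
  val[2] = ⊤
  val[3] = ⊤
  val[4] = 0
  val[5] = 0
  val[6] = ⊤
  val[7] = ⊤

⊤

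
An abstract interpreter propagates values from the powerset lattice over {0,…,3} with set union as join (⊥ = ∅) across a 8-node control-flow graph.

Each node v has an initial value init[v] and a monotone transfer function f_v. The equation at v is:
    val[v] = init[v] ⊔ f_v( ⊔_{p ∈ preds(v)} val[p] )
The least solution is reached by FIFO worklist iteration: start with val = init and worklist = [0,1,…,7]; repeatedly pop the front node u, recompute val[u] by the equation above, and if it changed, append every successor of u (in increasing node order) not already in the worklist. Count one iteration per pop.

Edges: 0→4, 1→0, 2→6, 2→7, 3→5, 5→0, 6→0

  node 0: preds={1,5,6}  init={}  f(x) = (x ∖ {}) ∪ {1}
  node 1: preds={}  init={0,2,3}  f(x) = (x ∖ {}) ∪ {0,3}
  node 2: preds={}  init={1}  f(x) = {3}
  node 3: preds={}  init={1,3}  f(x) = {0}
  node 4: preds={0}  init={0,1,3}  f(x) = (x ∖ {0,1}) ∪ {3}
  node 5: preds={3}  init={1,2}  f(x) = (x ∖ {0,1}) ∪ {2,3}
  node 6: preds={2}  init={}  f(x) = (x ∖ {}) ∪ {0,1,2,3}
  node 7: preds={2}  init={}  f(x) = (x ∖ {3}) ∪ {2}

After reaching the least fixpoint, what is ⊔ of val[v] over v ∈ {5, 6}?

Iteration log — 9 steps:
  step 1. node 0  ⊔preds={0,1,2,3}  new={0,1,2,3}  old={}  +wl: 
  step 2. node 1  ⊔preds={}  new={0,2,3}  stable
  step 3. node 2  ⊔preds={}  new={1,3}  old={1}  +wl: 
  step 4. node 3  ⊔preds={}  new={0,1,3}  old={1,3}  +wl: 
  step 5. node 4  ⊔preds={0,1,2,3}  new={0,1,2,3}  old={0,1,3}  +wl: 
  step 6. node 5  ⊔preds={0,1,3}  new={1,2,3}  old={1,2}  +wl: 0
  step 7. node 6  ⊔preds={1,3}  new={0,1,2,3}  old={}  +wl: 
  step 8. node 7  ⊔preds={1,3}  new={1,2}  old={}  +wl: 
  step 9. node 0  ⊔preds={0,1,2,3}  new={0,1,2,3}  stable

Least fixpoint reached:
  node 0: {0,1,2,3}
  node 1: {0,2,3}
  node 2: {1,3}
  node 3: {0,1,3}
  node 4: {0,1,2,3}
  node 5: {1,2,3}
  node 6: {0,1,2,3}
  node 7: {1,2}

{0,1,2,3}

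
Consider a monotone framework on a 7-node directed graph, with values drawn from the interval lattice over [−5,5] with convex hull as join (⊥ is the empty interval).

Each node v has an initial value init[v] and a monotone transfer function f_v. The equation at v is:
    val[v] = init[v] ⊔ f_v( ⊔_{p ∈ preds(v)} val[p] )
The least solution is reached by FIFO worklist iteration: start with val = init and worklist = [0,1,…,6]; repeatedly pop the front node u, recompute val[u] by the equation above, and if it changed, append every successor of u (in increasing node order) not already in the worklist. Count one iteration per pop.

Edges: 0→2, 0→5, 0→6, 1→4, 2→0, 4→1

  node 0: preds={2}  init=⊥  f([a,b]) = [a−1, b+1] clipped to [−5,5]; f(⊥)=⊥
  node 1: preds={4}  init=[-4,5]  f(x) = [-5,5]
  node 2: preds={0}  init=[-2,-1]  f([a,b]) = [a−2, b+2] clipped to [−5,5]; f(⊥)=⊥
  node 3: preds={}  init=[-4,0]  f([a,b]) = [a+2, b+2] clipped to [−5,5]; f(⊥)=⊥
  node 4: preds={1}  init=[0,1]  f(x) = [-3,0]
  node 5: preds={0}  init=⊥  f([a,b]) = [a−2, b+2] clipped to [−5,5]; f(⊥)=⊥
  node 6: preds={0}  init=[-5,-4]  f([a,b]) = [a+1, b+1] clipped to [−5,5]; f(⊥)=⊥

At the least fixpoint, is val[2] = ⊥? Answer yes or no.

Trace (16 dequeues):
  [1] u=0 | in [-2,-1] | out [-3,0] | prev ⊥ | push {}
  [2] u=1 | in [0,1] | out [-5,5] | prev [-4,5] | push {}
  [3] u=2 | in [-3,0] | out [-5,2] | prev [-2,-1] | push {0}
  [4] u=3 | in ⊥ | out [-4,0] | ==
  [5] u=4 | in [-5,5] | out [-3,1] | prev [0,1] | push {1}
  [6] u=5 | in [-3,0] | out [-5,2] | prev ⊥ | push {}
  [7] u=6 | in [-3,0] | out [-5,1] | prev [-5,-4] | push {}
  [8] u=0 | in [-5,2] | out [-5,3] | prev [-3,0] | push {2,5,6}
  [9] u=1 | in [-3,1] | out [-5,5] | ==
  [10] u=2 | in [-5,3] | out [-5,5] | prev [-5,2] | push {0}
  [11] u=5 | in [-5,3] | out [-5,5] | prev [-5,2] | push {}
  [12] u=6 | in [-5,3] | out [-5,4] | prev [-5,1] | push {}
  [13] u=0 | in [-5,5] | out [-5,5] | prev [-5,3] | push {2,5,6}
  [14] u=2 | in [-5,5] | out [-5,5] | ==
  [15] u=5 | in [-5,5] | out [-5,5] | ==
  [16] u=6 | in [-5,5] | out [-5,5] | prev [-5,4] | push {}

Converged values:
  [0] [-5,5]
  [1] [-5,5]
  [2] [-5,5]
  [3] [-4,0]
  [4] [-3,1]
  [5] [-5,5]
  [6] [-5,5]

no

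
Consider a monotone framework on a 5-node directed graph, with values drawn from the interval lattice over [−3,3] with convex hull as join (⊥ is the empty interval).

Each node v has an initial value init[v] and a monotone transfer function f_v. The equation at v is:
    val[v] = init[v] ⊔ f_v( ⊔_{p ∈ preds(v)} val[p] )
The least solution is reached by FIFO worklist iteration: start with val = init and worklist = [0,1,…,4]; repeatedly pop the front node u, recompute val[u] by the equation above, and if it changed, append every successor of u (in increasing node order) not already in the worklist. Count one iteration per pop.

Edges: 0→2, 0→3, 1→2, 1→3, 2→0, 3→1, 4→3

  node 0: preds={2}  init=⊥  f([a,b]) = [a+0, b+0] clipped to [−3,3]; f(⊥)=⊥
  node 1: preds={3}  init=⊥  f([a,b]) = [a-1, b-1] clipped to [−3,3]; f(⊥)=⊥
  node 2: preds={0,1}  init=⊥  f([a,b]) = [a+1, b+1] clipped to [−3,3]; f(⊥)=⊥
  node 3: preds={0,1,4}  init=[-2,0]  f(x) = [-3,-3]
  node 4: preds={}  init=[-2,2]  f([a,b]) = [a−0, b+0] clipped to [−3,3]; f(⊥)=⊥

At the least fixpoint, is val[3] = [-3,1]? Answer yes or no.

no

Trace (18 dequeues):
  [1] u=0 | in ⊥ | out ⊥ | ==
  [2] u=1 | in [-2,0] | out [-3,-1] | prev ⊥ | push {}
  [3] u=2 | in [-3,-1] | out [-2,0] | prev ⊥ | push {0}
  [4] u=3 | in [-3,2] | out [-3,0] | prev [-2,0] | push {1}
  [5] u=4 | in ⊥ | out [-2,2] | ==
  [6] u=0 | in [-2,0] | out [-2,0] | prev ⊥ | push {2,3}
  [7] u=1 | in [-3,0] | out [-3,-1] | ==
  [8] u=2 | in [-3,0] | out [-2,1] | prev [-2,0] | push {0}
  [9] u=3 | in [-3,2] | out [-3,0] | ==
  [10] u=0 | in [-2,1] | out [-2,1] | prev [-2,0] | push {2,3}
  [11] u=2 | in [-3,1] | out [-2,2] | prev [-2,1] | push {0}
  [12] u=3 | in [-3,2] | out [-3,0] | ==
  [13] u=0 | in [-2,2] | out [-2,2] | prev [-2,1] | push {2,3}
  [14] u=2 | in [-3,2] | out [-2,3] | prev [-2,2] | push {0}
  [15] u=3 | in [-3,2] | out [-3,0] | ==
  [16] u=0 | in [-2,3] | out [-2,3] | prev [-2,2] | push {2,3}
  [17] u=2 | in [-3,3] | out [-2,3] | ==
  [18] u=3 | in [-3,3] | out [-3,0] | ==

Converged values:
  [0] [-2,3]
  [1] [-3,-1]
  [2] [-2,3]
  [3] [-3,0]
  [4] [-2,2]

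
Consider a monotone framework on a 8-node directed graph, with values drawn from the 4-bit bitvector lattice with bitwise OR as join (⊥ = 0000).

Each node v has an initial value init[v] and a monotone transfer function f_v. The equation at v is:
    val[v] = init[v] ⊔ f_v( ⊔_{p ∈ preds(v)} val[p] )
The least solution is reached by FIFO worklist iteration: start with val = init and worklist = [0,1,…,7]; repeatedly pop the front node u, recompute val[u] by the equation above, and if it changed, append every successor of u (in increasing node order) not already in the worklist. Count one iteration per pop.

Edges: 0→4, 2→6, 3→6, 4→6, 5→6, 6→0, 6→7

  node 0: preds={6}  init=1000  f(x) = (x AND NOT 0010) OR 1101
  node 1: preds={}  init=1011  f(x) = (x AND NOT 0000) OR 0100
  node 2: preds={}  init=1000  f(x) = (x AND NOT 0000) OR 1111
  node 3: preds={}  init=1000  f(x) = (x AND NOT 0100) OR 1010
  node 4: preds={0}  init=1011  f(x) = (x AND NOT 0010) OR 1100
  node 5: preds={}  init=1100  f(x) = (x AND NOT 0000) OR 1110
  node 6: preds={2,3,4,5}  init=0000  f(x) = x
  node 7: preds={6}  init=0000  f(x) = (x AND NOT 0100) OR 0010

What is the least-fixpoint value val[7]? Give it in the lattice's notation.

1011

Worklist (9 pops):
  #1 pop 0: in=0000 → 1101 (was 1000); enqueue []
  #2 pop 1: in=0000 → 1111 (was 1011); enqueue []
  #3 pop 2: in=0000 → 1111 (was 1000); enqueue []
  #4 pop 3: in=0000 → 1010 (was 1000); enqueue []
  #5 pop 4: in=1101 → 1111 (was 1011); enqueue []
  #6 pop 5: in=0000 → 1110 (was 1100); enqueue []
  #7 pop 6: in=1111 → 1111 (was 0000); enqueue [0]
  #8 pop 7: in=1111 → 1011 (was 0000); enqueue []
  #9 pop 0: in=1111 → 1101 (no change)

Fixpoint:
  val[0] = 1101
  val[1] = 1111
  val[2] = 1111
  val[3] = 1010
  val[4] = 1111
  val[5] = 1110
  val[6] = 1111
  val[7] = 1011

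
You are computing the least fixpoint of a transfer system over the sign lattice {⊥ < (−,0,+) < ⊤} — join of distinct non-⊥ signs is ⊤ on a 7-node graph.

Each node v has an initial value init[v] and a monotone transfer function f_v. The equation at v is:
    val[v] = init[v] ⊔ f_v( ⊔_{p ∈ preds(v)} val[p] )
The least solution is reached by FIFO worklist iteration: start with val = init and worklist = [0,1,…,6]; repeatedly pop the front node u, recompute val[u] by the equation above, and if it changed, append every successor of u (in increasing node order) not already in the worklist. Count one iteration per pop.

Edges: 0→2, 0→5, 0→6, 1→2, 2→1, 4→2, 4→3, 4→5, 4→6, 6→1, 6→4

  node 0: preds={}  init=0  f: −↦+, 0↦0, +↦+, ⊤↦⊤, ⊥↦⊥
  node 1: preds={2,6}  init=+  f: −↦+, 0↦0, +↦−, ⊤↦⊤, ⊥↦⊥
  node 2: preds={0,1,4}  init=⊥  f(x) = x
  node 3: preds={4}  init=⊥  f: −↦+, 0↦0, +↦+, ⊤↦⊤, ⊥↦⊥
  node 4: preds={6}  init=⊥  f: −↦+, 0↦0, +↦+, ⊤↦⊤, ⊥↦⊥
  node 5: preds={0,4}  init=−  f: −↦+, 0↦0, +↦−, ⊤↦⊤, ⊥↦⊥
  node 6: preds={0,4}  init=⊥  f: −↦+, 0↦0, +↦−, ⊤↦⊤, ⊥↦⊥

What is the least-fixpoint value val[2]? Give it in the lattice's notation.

⊤

Worklist (13 pops):
  #1 pop 0: in=⊥ → 0 (no change)
  #2 pop 1: in=⊥ → + (no change)
  #3 pop 2: in=⊤ → ⊤ (was ⊥); enqueue [1]
  #4 pop 3: in=⊥ → ⊥ (no change)
  #5 pop 4: in=⊥ → ⊥ (no change)
  #6 pop 5: in=0 → ⊤ (was −); enqueue []
  #7 pop 6: in=0 → 0 (was ⊥); enqueue [4]
  #8 pop 1: in=⊤ → ⊤ (was +); enqueue [2]
  #9 pop 4: in=0 → 0 (was ⊥); enqueue [3,5,6]
  #10 pop 2: in=⊤ → ⊤ (no change)
  #11 pop 3: in=0 → 0 (was ⊥); enqueue []
  #12 pop 5: in=0 → ⊤ (no change)
  #13 pop 6: in=0 → 0 (no change)

Fixpoint:
  val[0] = 0
  val[1] = ⊤
  val[2] = ⊤
  val[3] = 0
  val[4] = 0
  val[5] = ⊤
  val[6] = 0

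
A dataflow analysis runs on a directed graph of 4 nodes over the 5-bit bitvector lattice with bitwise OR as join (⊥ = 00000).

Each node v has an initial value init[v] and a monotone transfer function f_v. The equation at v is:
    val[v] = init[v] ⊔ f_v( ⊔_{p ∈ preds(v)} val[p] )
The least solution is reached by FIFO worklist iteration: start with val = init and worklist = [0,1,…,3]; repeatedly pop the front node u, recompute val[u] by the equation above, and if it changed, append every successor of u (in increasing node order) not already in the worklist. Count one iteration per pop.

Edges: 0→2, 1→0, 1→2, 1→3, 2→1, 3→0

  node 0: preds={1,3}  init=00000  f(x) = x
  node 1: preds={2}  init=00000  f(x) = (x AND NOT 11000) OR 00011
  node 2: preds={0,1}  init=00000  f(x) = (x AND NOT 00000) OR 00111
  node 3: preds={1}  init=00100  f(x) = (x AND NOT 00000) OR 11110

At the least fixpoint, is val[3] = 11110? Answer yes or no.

Iteration log — 10 steps:
  step 1. node 0  ⊔preds=00100  new=00100  old=00000  +wl: 
  step 2. node 1  ⊔preds=00000  new=00011  old=00000  +wl: 0
  step 3. node 2  ⊔preds=00111  new=00111  old=00000  +wl: 1
  step 4. node 3  ⊔preds=00011  new=11111  old=00100  +wl: 
  step 5. node 0  ⊔preds=11111  new=11111  old=00100  +wl: 2
  step 6. node 1  ⊔preds=00111  new=00111  old=00011  +wl: 0,3
  step 7. node 2  ⊔preds=11111  new=11111  old=00111  +wl: 1
  step 8. node 0  ⊔preds=11111  new=11111  stable
  step 9. node 3  ⊔preds=00111  new=11111  stable
  step 10. node 1  ⊔preds=11111  new=00111  stable

Least fixpoint reached:
  node 0: 11111
  node 1: 00111
  node 2: 11111
  node 3: 11111

no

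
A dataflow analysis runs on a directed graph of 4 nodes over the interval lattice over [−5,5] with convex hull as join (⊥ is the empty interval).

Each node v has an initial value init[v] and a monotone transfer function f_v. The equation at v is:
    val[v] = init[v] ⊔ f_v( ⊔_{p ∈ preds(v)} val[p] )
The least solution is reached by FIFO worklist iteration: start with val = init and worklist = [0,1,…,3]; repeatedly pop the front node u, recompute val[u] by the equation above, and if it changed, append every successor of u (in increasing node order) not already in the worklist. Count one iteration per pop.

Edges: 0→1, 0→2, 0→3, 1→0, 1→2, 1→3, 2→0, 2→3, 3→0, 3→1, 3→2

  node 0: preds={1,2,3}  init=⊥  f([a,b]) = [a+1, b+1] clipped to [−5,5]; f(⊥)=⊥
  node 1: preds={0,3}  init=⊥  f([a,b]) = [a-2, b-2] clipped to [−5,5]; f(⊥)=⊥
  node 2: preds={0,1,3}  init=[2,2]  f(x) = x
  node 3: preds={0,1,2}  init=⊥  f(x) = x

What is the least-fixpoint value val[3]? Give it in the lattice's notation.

Trace (20 dequeues):
  [1] u=0 | in [2,2] | out [3,3] | prev ⊥ | push {}
  [2] u=1 | in [3,3] | out [1,1] | prev ⊥ | push {0}
  [3] u=2 | in [1,3] | out [1,3] | prev [2,2] | push {}
  [4] u=3 | in [1,3] | out [1,3] | prev ⊥ | push {1,2}
  [5] u=0 | in [1,3] | out [2,4] | prev [3,3] | push {3}
  [6] u=1 | in [1,4] | out [-1,2] | prev [1,1] | push {0}
  [7] u=2 | in [-1,4] | out [-1,4] | prev [1,3] | push {}
  [8] u=3 | in [-1,4] | out [-1,4] | prev [1,3] | push {1,2}
  [9] u=0 | in [-1,4] | out [0,5] | prev [2,4] | push {3}
  [10] u=1 | in [-1,5] | out [-3,3] | prev [-1,2] | push {0}
  [11] u=2 | in [-3,5] | out [-3,5] | prev [-1,4] | push {}
  [12] u=3 | in [-3,5] | out [-3,5] | prev [-1,4] | push {1,2}
  [13] u=0 | in [-3,5] | out [-2,5] | prev [0,5] | push {3}
  [14] u=1 | in [-3,5] | out [-5,3] | prev [-3,3] | push {0}
  [15] u=2 | in [-5,5] | out [-5,5] | prev [-3,5] | push {}
  [16] u=3 | in [-5,5] | out [-5,5] | prev [-3,5] | push {1,2}
  [17] u=0 | in [-5,5] | out [-4,5] | prev [-2,5] | push {3}
  [18] u=1 | in [-5,5] | out [-5,3] | ==
  [19] u=2 | in [-5,5] | out [-5,5] | ==
  [20] u=3 | in [-5,5] | out [-5,5] | ==

Converged values:
  [0] [-4,5]
  [1] [-5,3]
  [2] [-5,5]
  [3] [-5,5]

[-5,5]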